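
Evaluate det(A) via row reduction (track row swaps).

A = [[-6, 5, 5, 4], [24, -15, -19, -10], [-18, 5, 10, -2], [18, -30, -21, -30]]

det(A) = 180

Forward elimination:
R2 <- R2 - (-4)*R1:  [ 0  5  1  6 ]
R3 <- R3 - (3)*R1:  [   0  -10   -5  -14 ]
R4 <- R4 - (-3)*R1:  [   0  -15   -6  -18 ]
R3 <- R3 - (-2)*R2:  [  0   0  -3  -2 ]
R4 <- R4 - (-3)*R2:  [  0   0  -3   0 ]
R4 <- R4 - (1)*R3:  [ 0  0  0  2 ]
Upper-triangular form:
[ -6  5   5   4 ]
[  0  5   1   6 ]
[  0  0  -3  -2 ]
[  0  0   0   2 ]
det(A) = (-1)^0 * (-6) * (5) * (-3) * (2) = 180  (0 row swaps -> sign +1)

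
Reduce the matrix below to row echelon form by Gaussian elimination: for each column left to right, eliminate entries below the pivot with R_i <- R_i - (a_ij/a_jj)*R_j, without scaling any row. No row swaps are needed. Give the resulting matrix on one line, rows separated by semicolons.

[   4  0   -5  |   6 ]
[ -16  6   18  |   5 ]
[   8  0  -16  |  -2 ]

Forward elimination:
R2 <- R2 - (-4)*R1:  [  0   6  -2  29 ]
R3 <- R3 - (2)*R1:  [   0    0   -6  -14 ]
Row echelon form:
[ 4  0  -5  |    6 ]
[ 0  6  -2  |   29 ]
[ 0  0  -6  |  -14 ]

REF = [4 0 -5 6; 0 6 -2 29; 0 0 -6 -14]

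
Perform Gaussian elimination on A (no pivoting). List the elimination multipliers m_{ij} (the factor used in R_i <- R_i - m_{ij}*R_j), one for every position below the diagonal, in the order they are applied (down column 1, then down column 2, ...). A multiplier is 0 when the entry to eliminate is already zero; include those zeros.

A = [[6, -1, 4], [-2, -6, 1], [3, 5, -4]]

Forward elimination:
R2 <- R2 - (-1/3)*R1:  [     0  -19/3    7/3 ]
R3 <- R3 - (1/2)*R1:  [    0  11/2    -6 ]
R3 <- R3 - (-33/38)*R2:  [       0        0  -151/38 ]
Multipliers (in order of application): m_{21} = -1/3, m_{31} = 1/2, m_{32} = -33/38

multipliers: -1/3, 1/2, -33/38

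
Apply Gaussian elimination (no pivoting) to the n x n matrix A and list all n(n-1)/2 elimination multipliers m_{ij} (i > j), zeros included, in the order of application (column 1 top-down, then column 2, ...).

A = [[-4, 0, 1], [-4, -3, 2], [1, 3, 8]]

Forward elimination:
R2 <- R2 - (1)*R1:  [  0  -3   1 ]
R3 <- R3 - (-1/4)*R1:  [    0     3  33/4 ]
R3 <- R3 - (-1)*R2:  [    0     0  37/4 ]
Multipliers (in order of application): m_{21} = 1, m_{31} = -1/4, m_{32} = -1

multipliers: 1, -1/4, -1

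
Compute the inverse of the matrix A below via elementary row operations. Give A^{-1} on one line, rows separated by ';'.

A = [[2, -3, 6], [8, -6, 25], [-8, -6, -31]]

inverse = [-7 43/16 13/16; -1 7/24 1/24; 2 -3/4 -1/4]

Gauss-Jordan on [A | I]:
R1 <- (1/2)*R1:  [    1  -3/2     3  |   1/2     0     0 ]
R2 <- R2 - (8)*R1:  [  0   6   1  |  -4   1   0 ]
R3 <- R3 - (-8)*R1:  [   0  -18   -7  |    4    0    1 ]
R2 <- (1/6)*R2:  [    0     1   1/6  |  -2/3   1/6     0 ]
R1 <- R1 - (-3/2)*R2:  [    1     0  13/4  |  -1/2   1/4     0 ]
R3 <- R3 - (-18)*R2:  [  0   0  -4  |  -8   3   1 ]
R3 <- (1/-4)*R3:  [    0     0     1  |     2  -3/4  -1/4 ]
R1 <- R1 - (13/4)*R3:  [     1      0      0  |     -7  43/16  13/16 ]
R2 <- R2 - (1/6)*R3:  [    0     1     0  |    -1  7/24  1/24 ]
Right block of [I | A^{-1}] is the inverse:
[ -7  43/16  13/16 ]
[ -1   7/24   1/24 ]
[  2   -3/4   -1/4 ]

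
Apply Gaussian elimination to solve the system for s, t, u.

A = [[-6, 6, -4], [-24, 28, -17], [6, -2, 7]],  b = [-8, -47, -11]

Forward elimination on [A|b]:
R2 <- R2 - (4)*R1:  [   0    4   -1  -15 ]
R3 <- R3 - (-1)*R1:  [   0    4    3  -19 ]
R3 <- R3 - (1)*R2:  [  0   0   4  -4 ]
Row echelon form:
[ -6  6  -4  |   -8 ]
[  0  4  -1  |  -15 ]
[  0  0   4  |   -4 ]
Back-substitution:
u = (-4) / 4 = -1
t = (-15 - (-1)*(-1)) / 4 = -4
s = (-8 - (6)*(-4) - (-4)*(-1)) / -6 = -2

(-2, -4, -1)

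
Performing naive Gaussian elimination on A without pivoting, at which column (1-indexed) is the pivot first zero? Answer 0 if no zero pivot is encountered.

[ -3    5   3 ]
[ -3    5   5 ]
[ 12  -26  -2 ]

Naive forward elimination:
R2 <- R2 - (1)*R1:  [ 0  0  2 ]
R3 <- R3 - (-4)*R1:  [  0  -6  10 ]
Matrix at this point:
[ -3   5   3 ]
[  0   0   2 ]
[  0  -6  10 ]
Pivot entry (2,2) is zero but row 3 has -6 in column 2 -> naive elimination stops; a row interchange (e.g. R2 <-> R3) would be required here.

first zero-pivot column = 2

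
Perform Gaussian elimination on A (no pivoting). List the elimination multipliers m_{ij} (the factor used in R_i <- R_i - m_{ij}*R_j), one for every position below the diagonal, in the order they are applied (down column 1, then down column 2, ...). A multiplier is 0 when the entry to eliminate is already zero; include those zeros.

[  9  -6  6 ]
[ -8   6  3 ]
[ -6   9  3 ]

multipliers: -8/9, -2/3, 15/2

Forward elimination:
R2 <- R2 - (-8/9)*R1:  [    0   2/3  25/3 ]
R3 <- R3 - (-2/3)*R1:  [ 0  5  7 ]
R3 <- R3 - (15/2)*R2:  [      0       0  -111/2 ]
Multipliers (in order of application): m_{21} = -8/9, m_{31} = -2/3, m_{32} = 15/2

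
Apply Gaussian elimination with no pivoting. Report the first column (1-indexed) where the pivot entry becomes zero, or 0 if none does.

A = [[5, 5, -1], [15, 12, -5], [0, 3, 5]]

first zero-pivot column = 0

Naive forward elimination:
R2 <- R2 - (3)*R1:  [  0  -3  -2 ]
R3 <- R3 - (-1)*R2:  [ 0  0  3 ]
All pivots nonzero; naive elimination completes without hitting a zero pivot.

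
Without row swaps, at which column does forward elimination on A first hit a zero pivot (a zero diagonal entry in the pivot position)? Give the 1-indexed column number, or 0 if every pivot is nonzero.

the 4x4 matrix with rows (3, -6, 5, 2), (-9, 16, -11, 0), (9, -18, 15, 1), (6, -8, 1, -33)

Naive forward elimination:
R2 <- R2 - (-3)*R1:  [  0  -2   4   6 ]
R3 <- R3 - (3)*R1:  [  0   0   0  -5 ]
R4 <- R4 - (2)*R1:  [   0    4   -9  -37 ]
R4 <- R4 - (-2)*R2:  [   0    0   -1  -25 ]
Matrix at this point:
[ 3  -6   5    2 ]
[ 0  -2   4    6 ]
[ 0   0   0   -5 ]
[ 0   0  -1  -25 ]
Pivot entry (3,3) is zero but row 4 has -1 in column 3 -> naive elimination stops; a row interchange (e.g. R3 <-> R4) would be required here.

first zero-pivot column = 3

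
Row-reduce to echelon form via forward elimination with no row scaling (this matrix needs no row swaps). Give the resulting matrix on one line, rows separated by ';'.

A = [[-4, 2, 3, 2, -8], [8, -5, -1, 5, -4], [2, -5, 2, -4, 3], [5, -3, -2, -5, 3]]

Forward elimination:
R2 <- R2 - (-2)*R1:  [   0   -1    5    9  -20 ]
R3 <- R3 - (-1/2)*R1:  [   0   -4  7/2   -3   -1 ]
R4 <- R4 - (-5/4)*R1:  [    0  -1/2   7/4  -5/2    -7 ]
R3 <- R3 - (4)*R2:  [     0      0  -33/2    -39     79 ]
R4 <- R4 - (1/2)*R2:  [    0     0  -3/4    -7     3 ]
R4 <- R4 - (1/22)*R3:  [       0        0        0  -115/22   -13/22 ]
Row echelon form:
[ -4   2      3        2      -8 ]
[  0  -1      5        9     -20 ]
[  0   0  -33/2      -39      79 ]
[  0   0      0  -115/22  -13/22 ]

REF = [-4 2 3 2 -8; 0 -1 5 9 -20; 0 0 -33/2 -39 79; 0 0 0 -115/22 -13/22]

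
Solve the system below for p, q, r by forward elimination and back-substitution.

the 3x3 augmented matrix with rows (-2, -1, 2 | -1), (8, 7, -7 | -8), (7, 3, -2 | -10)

(-1, -3, -3)

Forward elimination on [A|b]:
R2 <- R2 - (-4)*R1:  [   0    3    1  -12 ]
R3 <- R3 - (-7/2)*R1:  [     0   -1/2      5  -27/2 ]
R3 <- R3 - (-1/6)*R2:  [     0      0   31/6  -31/2 ]
Row echelon form:
[ -2  -1     2  |     -1 ]
[  0   3     1  |    -12 ]
[  0   0  31/6  |  -31/2 ]
Back-substitution:
r = (-31/2) / (31/6) = -3
q = (-12 - (1)*(-3)) / 3 = -3
p = (-1 - (-1)*(-3) - (2)*(-3)) / -2 = -1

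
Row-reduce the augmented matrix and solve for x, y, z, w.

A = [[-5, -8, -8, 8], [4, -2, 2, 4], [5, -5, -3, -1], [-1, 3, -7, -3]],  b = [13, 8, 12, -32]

Forward elimination on [A|b]:
R2 <- R2 - (-4/5)*R1:  [     0  -42/5  -22/5   52/5   92/5 ]
R3 <- R3 - (-1)*R1:  [   0  -13  -11    7   25 ]
R4 <- R4 - (1/5)*R1:  [      0    23/5   -27/5   -23/5  -173/5 ]
R3 <- R3 - (65/42)*R2:  [       0        0   -88/21  -191/21   -73/21 ]
R4 <- R4 - (-23/42)*R2:  [       0        0  -164/21    23/21  -515/21 ]
R4 <- R4 - (41/22)*R3:  [       0        0        0   397/22  -397/22 ]
Row echelon form:
[ -5     -8      -8        8  |       13 ]
[  0  -42/5   -22/5     52/5  |     92/5 ]
[  0      0  -88/21  -191/21  |   -73/21 ]
[  0      0       0   397/22  |  -397/22 ]
Back-substitution:
w = (-397/22) / (397/22) = -1
z = (-73/21 - (-191/21)*(-1)) / (-88/21) = 3
y = (92/5 - (-22/5)*(3) - (52/5)*(-1)) / (-42/5) = -5
x = (13 - (-8)*(-5) - (-8)*(3) - (8)*(-1)) / -5 = -1

(-1, -5, 3, -1)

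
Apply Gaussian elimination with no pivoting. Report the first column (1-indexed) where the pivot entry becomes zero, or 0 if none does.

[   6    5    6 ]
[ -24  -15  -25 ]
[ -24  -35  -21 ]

first zero-pivot column = 3

Naive forward elimination:
R2 <- R2 - (-4)*R1:  [  0   5  -1 ]
R3 <- R3 - (-4)*R1:  [   0  -15    3 ]
R3 <- R3 - (-3)*R2:  [ 0  0  0 ]
Matrix at this point:
[ 6  5   6 ]
[ 0  5  -1 ]
[ 0  0   0 ]
Pivot entry (3,3) in the last row is zero and there are no rows below to swap with -> zero pivot in column 3 (A is singular).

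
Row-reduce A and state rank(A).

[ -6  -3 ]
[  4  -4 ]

rank(A) = 2

Row reduction:
R2 <- R2 - (-2/3)*R1:  [  0  -6 ]
Row echelon form:
[ -6  -3 ]
[  0  -6 ]
Nonzero rows / pivot columns: 2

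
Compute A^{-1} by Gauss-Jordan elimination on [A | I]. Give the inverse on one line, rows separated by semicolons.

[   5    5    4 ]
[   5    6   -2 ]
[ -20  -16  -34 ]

inverse = [-118/15 53/15 -17/15; 7 -3 1; 4/3 -2/3 1/6]

Gauss-Jordan on [A | I]:
R1 <- (1/5)*R1:  [   1    1  4/5  |  1/5    0    0 ]
R2 <- R2 - (5)*R1:  [  0   1  -6  |  -1   1   0 ]
R3 <- R3 - (-20)*R1:  [   0    4  -18  |    4    0    1 ]
R1 <- R1 - (1)*R2:  [    1     0  34/5  |   6/5    -1     0 ]
R3 <- R3 - (4)*R2:  [  0   0   6  |   8  -4   1 ]
R3 <- (1/6)*R3:  [    0     0     1  |   4/3  -2/3   1/6 ]
R1 <- R1 - (34/5)*R3:  [       1        0        0  |  -118/15    53/15   -17/15 ]
R2 <- R2 - (-6)*R3:  [  0   1   0  |   7  -3   1 ]
Right block of [I | A^{-1}] is the inverse:
[ -118/15  53/15  -17/15 ]
[       7     -3       1 ]
[     4/3   -2/3     1/6 ]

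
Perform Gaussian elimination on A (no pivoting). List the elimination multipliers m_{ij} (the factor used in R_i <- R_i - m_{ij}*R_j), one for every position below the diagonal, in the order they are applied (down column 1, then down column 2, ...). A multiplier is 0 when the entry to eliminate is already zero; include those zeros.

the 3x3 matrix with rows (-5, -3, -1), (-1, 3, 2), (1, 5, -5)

Forward elimination:
R2 <- R2 - (1/5)*R1:  [    0  18/5  11/5 ]
R3 <- R3 - (-1/5)*R1:  [     0   22/5  -26/5 ]
R3 <- R3 - (11/9)*R2:  [     0      0  -71/9 ]
Multipliers (in order of application): m_{21} = 1/5, m_{31} = -1/5, m_{32} = 11/9

multipliers: 1/5, -1/5, 11/9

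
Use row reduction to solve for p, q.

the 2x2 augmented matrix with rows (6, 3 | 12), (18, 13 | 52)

Forward elimination on [A|b]:
R2 <- R2 - (3)*R1:  [  0   4  16 ]
Row echelon form:
[ 6  3  |  12 ]
[ 0  4  |  16 ]
Back-substitution:
q = (16) / 4 = 4
p = (12 - (3)*(4)) / 6 = 0

(0, 4)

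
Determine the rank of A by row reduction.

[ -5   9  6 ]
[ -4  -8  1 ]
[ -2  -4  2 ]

rank(A) = 3

Row reduction:
R2 <- R2 - (4/5)*R1:  [     0  -76/5  -19/5 ]
R3 <- R3 - (2/5)*R1:  [     0  -38/5   -2/5 ]
R3 <- R3 - (1/2)*R2:  [   0    0  3/2 ]
Row echelon form:
[ -5      9      6 ]
[  0  -76/5  -19/5 ]
[  0      0    3/2 ]
Nonzero rows / pivot columns: 3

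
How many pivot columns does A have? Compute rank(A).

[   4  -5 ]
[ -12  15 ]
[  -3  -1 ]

rank(A) = 2

Row reduction:
R2 <- R2 - (-3)*R1:  [ 0  0 ]
R3 <- R3 - (-3/4)*R1:  [     0  -19/4 ]
R2 <-> R3   (pivot in column 2 was zero)
[ 4     -5 ]
[ 0  -19/4 ]
[ 0      0 ]
Row echelon form:
[ 4     -5 ]
[ 0  -19/4 ]
[ 0      0 ]
Nonzero rows / pivot columns: 2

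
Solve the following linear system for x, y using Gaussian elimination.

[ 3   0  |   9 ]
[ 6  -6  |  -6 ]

Forward elimination on [A|b]:
R2 <- R2 - (2)*R1:  [   0   -6  -24 ]
Row echelon form:
[ 3   0  |    9 ]
[ 0  -6  |  -24 ]
Back-substitution:
y = (-24) / -6 = 4
x = (9) / 3 = 3

(3, 4)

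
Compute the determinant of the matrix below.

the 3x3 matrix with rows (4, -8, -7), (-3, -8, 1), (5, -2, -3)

Forward elimination:
R2 <- R2 - (-3/4)*R1:  [     0    -14  -17/4 ]
R3 <- R3 - (5/4)*R1:  [    0     8  23/4 ]
R3 <- R3 - (-4/7)*R2:  [     0      0  93/28 ]
Upper-triangular form:
[ 4   -8     -7 ]
[ 0  -14  -17/4 ]
[ 0    0  93/28 ]
det(A) = (-1)^0 * (4) * (-14) * (93/28) = -186  (0 row swaps -> sign +1)

det(A) = -186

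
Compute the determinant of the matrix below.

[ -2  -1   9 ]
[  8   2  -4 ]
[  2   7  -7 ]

Forward elimination:
R2 <- R2 - (-4)*R1:  [  0  -2  32 ]
R3 <- R3 - (-1)*R1:  [ 0  6  2 ]
R3 <- R3 - (-3)*R2:  [  0   0  98 ]
Upper-triangular form:
[ -2  -1   9 ]
[  0  -2  32 ]
[  0   0  98 ]
det(A) = (-1)^0 * (-2) * (-2) * (98) = 392  (0 row swaps -> sign +1)

det(A) = 392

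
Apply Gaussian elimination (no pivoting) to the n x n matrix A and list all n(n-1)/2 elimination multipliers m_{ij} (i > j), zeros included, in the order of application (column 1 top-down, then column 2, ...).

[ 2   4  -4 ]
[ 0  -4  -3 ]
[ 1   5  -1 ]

multipliers: 0, 1/2, -3/4

Forward elimination:
R2: entry in column 1 is already 0 -> m_{21} = 0 (no row operation needed)
R3 <- R3 - (1/2)*R1:  [ 0  3  1 ]
R3 <- R3 - (-3/4)*R2:  [    0     0  -5/4 ]
Multipliers (in order of application): m_{21} = 0, m_{31} = 1/2, m_{32} = -3/4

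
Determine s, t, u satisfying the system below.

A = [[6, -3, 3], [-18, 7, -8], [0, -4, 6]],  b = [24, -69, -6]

(4, -3, -3)

Forward elimination on [A|b]:
R2 <- R2 - (-3)*R1:  [  0  -2   1   3 ]
R3 <- R3 - (2)*R2:  [   0    0    4  -12 ]
Row echelon form:
[ 6  -3  3  |   24 ]
[ 0  -2  1  |    3 ]
[ 0   0  4  |  -12 ]
Back-substitution:
u = (-12) / 4 = -3
t = (3 - (1)*(-3)) / -2 = -3
s = (24 - (-3)*(-3) - (3)*(-3)) / 6 = 4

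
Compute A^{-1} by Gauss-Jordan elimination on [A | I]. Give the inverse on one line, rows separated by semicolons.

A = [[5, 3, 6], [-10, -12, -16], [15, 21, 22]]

Gauss-Jordan on [A | I]:
R1 <- (1/5)*R1:  [   1  3/5  6/5  |  1/5    0    0 ]
R2 <- R2 - (-10)*R1:  [  0  -6  -4  |   2   1   0 ]
R3 <- R3 - (15)*R1:  [  0  12   4  |  -3   0   1 ]
R2 <- (1/-6)*R2:  [    0     1   2/3  |  -1/3  -1/6     0 ]
R1 <- R1 - (3/5)*R2:  [    1     0   4/5  |   2/5  1/10     0 ]
R3 <- R3 - (12)*R2:  [  0   0  -4  |   1   2   1 ]
R3 <- (1/-4)*R3:  [    0     0     1  |  -1/4  -1/2  -1/4 ]
R1 <- R1 - (4/5)*R3:  [   1    0    0  |  3/5  1/2  1/5 ]
R2 <- R2 - (2/3)*R3:  [    0     1     0  |  -1/6   1/6   1/6 ]
Right block of [I | A^{-1}] is the inverse:
[  3/5   1/2   1/5 ]
[ -1/6   1/6   1/6 ]
[ -1/4  -1/2  -1/4 ]

inverse = [3/5 1/2 1/5; -1/6 1/6 1/6; -1/4 -1/2 -1/4]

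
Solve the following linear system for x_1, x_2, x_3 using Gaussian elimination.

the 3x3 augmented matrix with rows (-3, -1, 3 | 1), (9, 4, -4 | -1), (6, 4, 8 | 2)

Forward elimination on [A|b]:
R2 <- R2 - (-3)*R1:  [ 0  1  5  2 ]
R3 <- R3 - (-2)*R1:  [  0   2  14   4 ]
R3 <- R3 - (2)*R2:  [ 0  0  4  0 ]
Row echelon form:
[ -3  -1  3  |  1 ]
[  0   1  5  |  2 ]
[  0   0  4  |  0 ]
Back-substitution:
x_3 = (0) / 4 = 0
x_2 = (2 - (5)*(0)) / 1 = 2
x_1 = (1 - (-1)*(2) - (3)*(0)) / -3 = -1

(-1, 2, 0)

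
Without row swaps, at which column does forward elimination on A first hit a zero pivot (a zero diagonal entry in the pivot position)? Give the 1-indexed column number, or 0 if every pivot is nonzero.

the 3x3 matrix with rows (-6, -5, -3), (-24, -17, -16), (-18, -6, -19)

first zero-pivot column = 0

Naive forward elimination:
R2 <- R2 - (4)*R1:  [  0   3  -4 ]
R3 <- R3 - (3)*R1:  [   0    9  -10 ]
R3 <- R3 - (3)*R2:  [ 0  0  2 ]
All pivots nonzero; naive elimination completes without hitting a zero pivot.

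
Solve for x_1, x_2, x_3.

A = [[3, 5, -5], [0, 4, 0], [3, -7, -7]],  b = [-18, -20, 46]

Forward elimination on [A|b]:
R3 <- R3 - (1)*R1:  [   0  -12   -2   64 ]
R3 <- R3 - (-3)*R2:  [  0   0  -2   4 ]
Row echelon form:
[ 3  5  -5  |  -18 ]
[ 0  4   0  |  -20 ]
[ 0  0  -2  |    4 ]
Back-substitution:
x_3 = (4) / -2 = -2
x_2 = (-20) / 4 = -5
x_1 = (-18 - (5)*(-5) - (-5)*(-2)) / 3 = -1

(-1, -5, -2)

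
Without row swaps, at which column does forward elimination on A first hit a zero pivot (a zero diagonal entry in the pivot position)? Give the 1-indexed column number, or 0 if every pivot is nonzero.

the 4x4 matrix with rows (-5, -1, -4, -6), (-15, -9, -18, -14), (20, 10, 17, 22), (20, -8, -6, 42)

first zero-pivot column = 0

Naive forward elimination:
R2 <- R2 - (3)*R1:  [  0  -6  -6   4 ]
R3 <- R3 - (-4)*R1:  [  0   6   1  -2 ]
R4 <- R4 - (-4)*R1:  [   0  -12  -22   18 ]
R3 <- R3 - (-1)*R2:  [  0   0  -5   2 ]
R4 <- R4 - (2)*R2:  [   0    0  -10   10 ]
R4 <- R4 - (2)*R3:  [ 0  0  0  6 ]
All pivots nonzero; naive elimination completes without hitting a zero pivot.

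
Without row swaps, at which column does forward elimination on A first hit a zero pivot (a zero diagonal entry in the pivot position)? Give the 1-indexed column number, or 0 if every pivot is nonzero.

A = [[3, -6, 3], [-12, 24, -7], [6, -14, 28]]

first zero-pivot column = 2

Naive forward elimination:
R2 <- R2 - (-4)*R1:  [ 0  0  5 ]
R3 <- R3 - (2)*R1:  [  0  -2  22 ]
Matrix at this point:
[ 3  -6   3 ]
[ 0   0   5 ]
[ 0  -2  22 ]
Pivot entry (2,2) is zero but row 3 has -2 in column 2 -> naive elimination stops; a row interchange (e.g. R2 <-> R3) would be required here.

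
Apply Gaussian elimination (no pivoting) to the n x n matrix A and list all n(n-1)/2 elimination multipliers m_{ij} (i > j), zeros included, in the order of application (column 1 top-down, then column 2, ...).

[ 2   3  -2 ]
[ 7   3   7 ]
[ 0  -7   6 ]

multipliers: 7/2, 0, 14/15

Forward elimination:
R2 <- R2 - (7/2)*R1:  [     0  -15/2     14 ]
R3: entry in column 1 is already 0 -> m_{31} = 0 (no row operation needed)
R3 <- R3 - (14/15)*R2:  [       0        0  -106/15 ]
Multipliers (in order of application): m_{21} = 7/2, m_{31} = 0, m_{32} = 14/15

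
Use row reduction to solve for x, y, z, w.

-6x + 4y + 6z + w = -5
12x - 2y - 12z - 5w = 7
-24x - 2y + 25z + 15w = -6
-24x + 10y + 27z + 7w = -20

(1, 1, -1, 3)

Forward elimination on [A|b]:
R2 <- R2 - (-2)*R1:  [  0   6   0  -3  -3 ]
R3 <- R3 - (4)*R1:  [   0  -18    1   11   14 ]
R4 <- R4 - (4)*R1:  [  0  -6   3   3   0 ]
R3 <- R3 - (-3)*R2:  [ 0  0  1  2  5 ]
R4 <- R4 - (-1)*R2:  [  0   0   3   0  -3 ]
R4 <- R4 - (3)*R3:  [   0    0    0   -6  -18 ]
Row echelon form:
[ -6  4  6   1  |   -5 ]
[  0  6  0  -3  |   -3 ]
[  0  0  1   2  |    5 ]
[  0  0  0  -6  |  -18 ]
Back-substitution:
w = (-18) / -6 = 3
z = (5 - (2)*(3)) / 1 = -1
y = (-3 - (-3)*(3)) / 6 = 1
x = (-5 - (4)*(1) - (6)*(-1) - (1)*(3)) / -6 = 1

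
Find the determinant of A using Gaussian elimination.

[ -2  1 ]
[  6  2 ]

Forward elimination:
R2 <- R2 - (-3)*R1:  [ 0  5 ]
Upper-triangular form:
[ -2  1 ]
[  0  5 ]
det(A) = (-1)^0 * (-2) * (5) = -10  (0 row swaps -> sign +1)

det(A) = -10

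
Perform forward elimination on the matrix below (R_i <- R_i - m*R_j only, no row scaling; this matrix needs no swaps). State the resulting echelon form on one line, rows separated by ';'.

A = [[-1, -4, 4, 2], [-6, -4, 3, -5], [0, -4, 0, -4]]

Forward elimination:
R2 <- R2 - (6)*R1:  [   0   20  -21  -17 ]
R3 <- R3 - (-1/5)*R2:  [     0      0  -21/5  -37/5 ]
Row echelon form:
[ -1  -4      4      2 ]
[  0  20    -21    -17 ]
[  0   0  -21/5  -37/5 ]

REF = [-1 -4 4 2; 0 20 -21 -17; 0 0 -21/5 -37/5]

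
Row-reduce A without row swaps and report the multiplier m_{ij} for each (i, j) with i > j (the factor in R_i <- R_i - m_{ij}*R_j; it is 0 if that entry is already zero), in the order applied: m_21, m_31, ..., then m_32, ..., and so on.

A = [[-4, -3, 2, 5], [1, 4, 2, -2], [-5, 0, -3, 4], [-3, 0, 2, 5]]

Forward elimination:
R2 <- R2 - (-1/4)*R1:  [    0  13/4   5/2  -3/4 ]
R3 <- R3 - (5/4)*R1:  [     0   15/4  -11/2   -9/4 ]
R4 <- R4 - (3/4)*R1:  [   0  9/4  1/2  5/4 ]
R3 <- R3 - (15/13)*R2:  [       0        0  -109/13   -18/13 ]
R4 <- R4 - (9/13)*R2:  [      0       0  -16/13   23/13 ]
R4 <- R4 - (16/109)*R3:  [       0        0        0  215/109 ]
Multipliers (in order of application): m_{21} = -1/4, m_{31} = 5/4, m_{41} = 3/4, m_{32} = 15/13, m_{42} = 9/13, m_{43} = 16/109

multipliers: -1/4, 5/4, 3/4, 15/13, 9/13, 16/109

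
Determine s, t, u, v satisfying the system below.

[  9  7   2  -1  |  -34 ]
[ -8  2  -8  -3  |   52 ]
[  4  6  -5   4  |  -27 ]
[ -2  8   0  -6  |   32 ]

(-4, 0, -1, -4)

Forward elimination on [A|b]:
R2 <- R2 - (-8/9)*R1:  [     0   74/9  -56/9  -35/9  196/9 ]
R3 <- R3 - (4/9)*R1:  [      0    26/9   -53/9    40/9  -107/9 ]
R4 <- R4 - (-2/9)*R1:  [     0   86/9    4/9  -56/9  220/9 ]
R3 <- R3 - (13/37)*R2:  [       0        0  -137/37   215/37  -723/37 ]
R4 <- R4 - (43/37)*R2:  [      0       0  284/37  -63/37  -32/37 ]
R4 <- R4 - (-284/137)*R3:  [         0          0          0   1417/137  -5668/137 ]
Row echelon form:
[ 9     7        2        -1  |        -34 ]
[ 0  74/9    -56/9     -35/9  |      196/9 ]
[ 0     0  -137/37    215/37  |    -723/37 ]
[ 0     0        0  1417/137  |  -5668/137 ]
Back-substitution:
v = (-5668/137) / (1417/137) = -4
u = (-723/37 - (215/37)*(-4)) / (-137/37) = -1
t = (196/9 - (-56/9)*(-1) - (-35/9)*(-4)) / (74/9) = 0
s = (-34 - (7)*(0) - (2)*(-1) - (-1)*(-4)) / 9 = -4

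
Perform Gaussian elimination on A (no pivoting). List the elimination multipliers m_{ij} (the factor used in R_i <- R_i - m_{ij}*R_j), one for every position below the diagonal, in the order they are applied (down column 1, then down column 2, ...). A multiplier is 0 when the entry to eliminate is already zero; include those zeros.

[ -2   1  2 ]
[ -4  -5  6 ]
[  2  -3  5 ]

multipliers: 2, -1, 2/7

Forward elimination:
R2 <- R2 - (2)*R1:  [  0  -7   2 ]
R3 <- R3 - (-1)*R1:  [  0  -2   7 ]
R3 <- R3 - (2/7)*R2:  [    0     0  45/7 ]
Multipliers (in order of application): m_{21} = 2, m_{31} = -1, m_{32} = 2/7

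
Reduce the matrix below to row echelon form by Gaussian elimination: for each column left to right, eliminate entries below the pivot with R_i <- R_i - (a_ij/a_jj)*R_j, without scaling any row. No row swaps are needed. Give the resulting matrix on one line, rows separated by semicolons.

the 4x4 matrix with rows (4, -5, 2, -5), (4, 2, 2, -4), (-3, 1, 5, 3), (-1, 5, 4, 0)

REF = [4 -5 2 -5; 0 7 0 1; 0 0 13/2 -5/14; 0 0 0 -20/13]

Forward elimination:
R2 <- R2 - (1)*R1:  [ 0  7  0  1 ]
R3 <- R3 - (-3/4)*R1:  [     0  -11/4   13/2   -3/4 ]
R4 <- R4 - (-1/4)*R1:  [    0  15/4   9/2  -5/4 ]
R3 <- R3 - (-11/28)*R2:  [     0      0   13/2  -5/14 ]
R4 <- R4 - (15/28)*R2:  [      0       0     9/2  -25/14 ]
R4 <- R4 - (9/13)*R3:  [      0       0       0  -20/13 ]
Row echelon form:
[ 4  -5     2      -5 ]
[ 0   7     0       1 ]
[ 0   0  13/2   -5/14 ]
[ 0   0     0  -20/13 ]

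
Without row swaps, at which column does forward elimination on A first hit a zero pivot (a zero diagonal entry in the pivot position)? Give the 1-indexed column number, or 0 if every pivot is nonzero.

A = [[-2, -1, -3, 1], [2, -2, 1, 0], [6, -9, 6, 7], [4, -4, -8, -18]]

Naive forward elimination:
R2 <- R2 - (-1)*R1:  [  0  -3  -2   1 ]
R3 <- R3 - (-3)*R1:  [   0  -12   -3   10 ]
R4 <- R4 - (-2)*R1:  [   0   -6  -14  -16 ]
R3 <- R3 - (4)*R2:  [ 0  0  5  6 ]
R4 <- R4 - (2)*R2:  [   0    0  -10  -18 ]
R4 <- R4 - (-2)*R3:  [  0   0   0  -6 ]
All pivots nonzero; naive elimination completes without hitting a zero pivot.

first zero-pivot column = 0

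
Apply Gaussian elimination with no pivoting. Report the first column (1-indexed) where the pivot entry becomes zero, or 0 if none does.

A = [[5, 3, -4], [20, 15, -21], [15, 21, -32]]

Naive forward elimination:
R2 <- R2 - (4)*R1:  [  0   3  -5 ]
R3 <- R3 - (3)*R1:  [   0   12  -20 ]
R3 <- R3 - (4)*R2:  [ 0  0  0 ]
Matrix at this point:
[ 5  3  -4 ]
[ 0  3  -5 ]
[ 0  0   0 ]
Pivot entry (3,3) in the last row is zero and there are no rows below to swap with -> zero pivot in column 3 (A is singular).

first zero-pivot column = 3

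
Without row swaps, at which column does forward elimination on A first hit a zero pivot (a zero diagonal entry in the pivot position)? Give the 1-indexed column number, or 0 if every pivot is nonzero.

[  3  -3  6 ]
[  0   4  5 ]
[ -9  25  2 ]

first zero-pivot column = 3

Naive forward elimination:
R3 <- R3 - (-3)*R1:  [  0  16  20 ]
R3 <- R3 - (4)*R2:  [ 0  0  0 ]
Matrix at this point:
[ 3  -3  6 ]
[ 0   4  5 ]
[ 0   0  0 ]
Pivot entry (3,3) in the last row is zero and there are no rows below to swap with -> zero pivot in column 3 (A is singular).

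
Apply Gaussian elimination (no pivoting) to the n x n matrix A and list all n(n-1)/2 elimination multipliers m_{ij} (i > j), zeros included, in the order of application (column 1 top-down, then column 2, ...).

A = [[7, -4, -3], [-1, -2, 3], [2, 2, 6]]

multipliers: -1/7, 2/7, -11/9

Forward elimination:
R2 <- R2 - (-1/7)*R1:  [     0  -18/7   18/7 ]
R3 <- R3 - (2/7)*R1:  [    0  22/7  48/7 ]
R3 <- R3 - (-11/9)*R2:  [  0   0  10 ]
Multipliers (in order of application): m_{21} = -1/7, m_{31} = 2/7, m_{32} = -11/9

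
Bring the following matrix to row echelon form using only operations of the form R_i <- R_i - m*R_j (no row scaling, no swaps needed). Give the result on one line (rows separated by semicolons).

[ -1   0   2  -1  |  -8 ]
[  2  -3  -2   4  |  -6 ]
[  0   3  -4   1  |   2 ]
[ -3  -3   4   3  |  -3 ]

Forward elimination:
R2 <- R2 - (-2)*R1:  [   0   -3    2    2  -22 ]
R4 <- R4 - (3)*R1:  [  0  -3  -2   6  21 ]
R3 <- R3 - (-1)*R2:  [   0    0   -2    3  -20 ]
R4 <- R4 - (1)*R2:  [  0   0  -4   4  43 ]
R4 <- R4 - (2)*R3:  [  0   0   0  -2  83 ]
Row echelon form:
[ -1   0   2  -1  |   -8 ]
[  0  -3   2   2  |  -22 ]
[  0   0  -2   3  |  -20 ]
[  0   0   0  -2  |   83 ]

REF = [-1 0 2 -1 -8; 0 -3 2 2 -22; 0 0 -2 3 -20; 0 0 0 -2 83]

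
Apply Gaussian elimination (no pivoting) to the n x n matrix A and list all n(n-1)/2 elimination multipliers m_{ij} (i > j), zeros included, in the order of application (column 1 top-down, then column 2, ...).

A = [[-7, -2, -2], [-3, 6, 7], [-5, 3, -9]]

Forward elimination:
R2 <- R2 - (3/7)*R1:  [    0  48/7  55/7 ]
R3 <- R3 - (5/7)*R1:  [     0   31/7  -53/7 ]
R3 <- R3 - (31/48)*R2:  [       0        0  -607/48 ]
Multipliers (in order of application): m_{21} = 3/7, m_{31} = 5/7, m_{32} = 31/48

multipliers: 3/7, 5/7, 31/48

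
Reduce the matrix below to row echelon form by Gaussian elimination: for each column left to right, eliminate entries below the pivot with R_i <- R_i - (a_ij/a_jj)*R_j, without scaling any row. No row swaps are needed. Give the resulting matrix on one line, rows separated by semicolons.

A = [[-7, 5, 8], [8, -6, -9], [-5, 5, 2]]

Forward elimination:
R2 <- R2 - (-8/7)*R1:  [    0  -2/7   1/7 ]
R3 <- R3 - (5/7)*R1:  [     0   10/7  -26/7 ]
R3 <- R3 - (-5)*R2:  [  0   0  -3 ]
Row echelon form:
[ -7     5    8 ]
[  0  -2/7  1/7 ]
[  0     0   -3 ]

REF = [-7 5 8; 0 -2/7 1/7; 0 0 -3]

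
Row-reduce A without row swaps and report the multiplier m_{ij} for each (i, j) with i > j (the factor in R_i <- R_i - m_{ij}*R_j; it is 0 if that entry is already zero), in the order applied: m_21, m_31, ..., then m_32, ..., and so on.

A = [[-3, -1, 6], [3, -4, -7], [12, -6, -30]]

multipliers: -1, -4, 2

Forward elimination:
R2 <- R2 - (-1)*R1:  [  0  -5  -1 ]
R3 <- R3 - (-4)*R1:  [   0  -10   -6 ]
R3 <- R3 - (2)*R2:  [  0   0  -4 ]
Multipliers (in order of application): m_{21} = -1, m_{31} = -4, m_{32} = 2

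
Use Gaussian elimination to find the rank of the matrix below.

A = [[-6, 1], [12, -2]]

rank(A) = 1

Row reduction:
R2 <- R2 - (-2)*R1:  [ 0  0 ]
Row echelon form:
[ -6  1 ]
[  0  0 ]
Nonzero rows / pivot columns: 1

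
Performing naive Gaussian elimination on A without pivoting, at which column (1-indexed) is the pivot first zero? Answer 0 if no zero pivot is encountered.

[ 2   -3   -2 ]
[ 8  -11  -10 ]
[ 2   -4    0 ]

first zero-pivot column = 3

Naive forward elimination:
R2 <- R2 - (4)*R1:  [  0   1  -2 ]
R3 <- R3 - (1)*R1:  [  0  -1   2 ]
R3 <- R3 - (-1)*R2:  [ 0  0  0 ]
Matrix at this point:
[ 2  -3  -2 ]
[ 0   1  -2 ]
[ 0   0   0 ]
Pivot entry (3,3) in the last row is zero and there are no rows below to swap with -> zero pivot in column 3 (A is singular).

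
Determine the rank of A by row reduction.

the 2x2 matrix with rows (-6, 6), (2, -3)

rank(A) = 2

Row reduction:
R2 <- R2 - (-1/3)*R1:  [  0  -1 ]
Row echelon form:
[ -6   6 ]
[  0  -1 ]
Nonzero rows / pivot columns: 2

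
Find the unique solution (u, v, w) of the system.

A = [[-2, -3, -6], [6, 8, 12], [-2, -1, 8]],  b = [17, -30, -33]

Forward elimination on [A|b]:
R2 <- R2 - (-3)*R1:  [  0  -1  -6  21 ]
R3 <- R3 - (1)*R1:  [   0    2   14  -50 ]
R3 <- R3 - (-2)*R2:  [  0   0   2  -8 ]
Row echelon form:
[ -2  -3  -6  |  17 ]
[  0  -1  -6  |  21 ]
[  0   0   2  |  -8 ]
Back-substitution:
w = (-8) / 2 = -4
v = (21 - (-6)*(-4)) / -1 = 3
u = (17 - (-3)*(3) - (-6)*(-4)) / -2 = -1

(-1, 3, -4)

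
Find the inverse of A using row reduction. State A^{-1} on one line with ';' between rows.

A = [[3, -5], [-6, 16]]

Gauss-Jordan on [A | I]:
R1 <- (1/3)*R1:  [    1  -5/3  |   1/3     0 ]
R2 <- R2 - (-6)*R1:  [ 0  6  |  2  1 ]
R2 <- (1/6)*R2:  [   0    1  |  1/3  1/6 ]
R1 <- R1 - (-5/3)*R2:  [    1     0  |   8/9  5/18 ]
Right block of [I | A^{-1}] is the inverse:
[ 8/9  5/18 ]
[ 1/3   1/6 ]

inverse = [8/9 5/18; 1/3 1/6]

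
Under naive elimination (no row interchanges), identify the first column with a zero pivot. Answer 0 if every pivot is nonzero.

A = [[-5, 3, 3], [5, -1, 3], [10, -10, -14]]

first zero-pivot column = 0

Naive forward elimination:
R2 <- R2 - (-1)*R1:  [ 0  2  6 ]
R3 <- R3 - (-2)*R1:  [  0  -4  -8 ]
R3 <- R3 - (-2)*R2:  [ 0  0  4 ]
All pivots nonzero; naive elimination completes without hitting a zero pivot.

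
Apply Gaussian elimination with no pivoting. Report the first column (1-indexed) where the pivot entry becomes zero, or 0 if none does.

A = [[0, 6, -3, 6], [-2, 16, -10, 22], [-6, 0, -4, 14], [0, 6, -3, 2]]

Naive forward elimination:
Pivot entry (1,1) is zero but row 2 has -2 in column 1 -> naive elimination stops; a row interchange (e.g. R1 <-> R2) would be required here.

first zero-pivot column = 1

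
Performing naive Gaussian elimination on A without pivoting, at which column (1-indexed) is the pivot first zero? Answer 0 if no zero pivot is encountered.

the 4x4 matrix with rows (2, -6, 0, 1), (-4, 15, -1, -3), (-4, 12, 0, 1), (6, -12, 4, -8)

Naive forward elimination:
R2 <- R2 - (-2)*R1:  [  0   3  -1  -1 ]
R3 <- R3 - (-2)*R1:  [ 0  0  0  3 ]
R4 <- R4 - (3)*R1:  [   0    6    4  -11 ]
R4 <- R4 - (2)*R2:  [  0   0   6  -9 ]
Matrix at this point:
[ 2  -6   0   1 ]
[ 0   3  -1  -1 ]
[ 0   0   0   3 ]
[ 0   0   6  -9 ]
Pivot entry (3,3) is zero but row 4 has 6 in column 3 -> naive elimination stops; a row interchange (e.g. R3 <-> R4) would be required here.

first zero-pivot column = 3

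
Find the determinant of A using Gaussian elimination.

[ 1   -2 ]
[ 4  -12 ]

det(A) = -4

Forward elimination:
R2 <- R2 - (4)*R1:  [  0  -4 ]
Upper-triangular form:
[ 1  -2 ]
[ 0  -4 ]
det(A) = (-1)^0 * (1) * (-4) = -4  (0 row swaps -> sign +1)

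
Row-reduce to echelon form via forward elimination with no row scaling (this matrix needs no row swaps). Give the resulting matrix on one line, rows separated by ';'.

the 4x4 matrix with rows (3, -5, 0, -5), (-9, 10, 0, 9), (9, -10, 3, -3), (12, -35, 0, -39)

REF = [3 -5 0 -5; 0 -5 0 -6; 0 0 3 6; 0 0 0 -1]

Forward elimination:
R2 <- R2 - (-3)*R1:  [  0  -5   0  -6 ]
R3 <- R3 - (3)*R1:  [  0   5   3  12 ]
R4 <- R4 - (4)*R1:  [   0  -15    0  -19 ]
R3 <- R3 - (-1)*R2:  [ 0  0  3  6 ]
R4 <- R4 - (3)*R2:  [  0   0   0  -1 ]
Row echelon form:
[ 3  -5  0  -5 ]
[ 0  -5  0  -6 ]
[ 0   0  3   6 ]
[ 0   0  0  -1 ]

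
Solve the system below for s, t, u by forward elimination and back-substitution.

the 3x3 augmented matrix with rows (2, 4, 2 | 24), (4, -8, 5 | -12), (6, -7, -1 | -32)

(0, 4, 4)

Forward elimination on [A|b]:
R2 <- R2 - (2)*R1:  [   0  -16    1  -60 ]
R3 <- R3 - (3)*R1:  [    0   -19    -7  -104 ]
R3 <- R3 - (19/16)*R2:  [       0        0  -131/16   -131/4 ]
Row echelon form:
[ 2    4        2  |      24 ]
[ 0  -16        1  |     -60 ]
[ 0    0  -131/16  |  -131/4 ]
Back-substitution:
u = (-131/4) / (-131/16) = 4
t = (-60 - (1)*(4)) / -16 = 4
s = (24 - (4)*(4) - (2)*(4)) / 2 = 0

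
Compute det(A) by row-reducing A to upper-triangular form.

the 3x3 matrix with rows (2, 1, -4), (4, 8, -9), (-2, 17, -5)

Forward elimination:
R2 <- R2 - (2)*R1:  [  0   6  -1 ]
R3 <- R3 - (-1)*R1:  [  0  18  -9 ]
R3 <- R3 - (3)*R2:  [  0   0  -6 ]
Upper-triangular form:
[ 2  1  -4 ]
[ 0  6  -1 ]
[ 0  0  -6 ]
det(A) = (-1)^0 * (2) * (6) * (-6) = -72  (0 row swaps -> sign +1)

det(A) = -72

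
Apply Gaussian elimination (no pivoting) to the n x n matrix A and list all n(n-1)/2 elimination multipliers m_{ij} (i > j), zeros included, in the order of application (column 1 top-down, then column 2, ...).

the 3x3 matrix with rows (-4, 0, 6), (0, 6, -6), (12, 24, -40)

Forward elimination:
R2: entry in column 1 is already 0 -> m_{21} = 0 (no row operation needed)
R3 <- R3 - (-3)*R1:  [   0   24  -22 ]
R3 <- R3 - (4)*R2:  [ 0  0  2 ]
Multipliers (in order of application): m_{21} = 0, m_{31} = -3, m_{32} = 4

multipliers: 0, -3, 4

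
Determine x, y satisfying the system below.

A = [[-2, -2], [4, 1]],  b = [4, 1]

Forward elimination on [A|b]:
R2 <- R2 - (-2)*R1:  [  0  -3   9 ]
Row echelon form:
[ -2  -2  |  4 ]
[  0  -3  |  9 ]
Back-substitution:
y = (9) / -3 = -3
x = (4 - (-2)*(-3)) / -2 = 1

(1, -3)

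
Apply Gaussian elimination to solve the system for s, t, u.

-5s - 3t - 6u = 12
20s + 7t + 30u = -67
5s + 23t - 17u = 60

(3, -1, -4)

Forward elimination on [A|b]:
R2 <- R2 - (-4)*R1:  [   0   -5    6  -19 ]
R3 <- R3 - (-1)*R1:  [   0   20  -23   72 ]
R3 <- R3 - (-4)*R2:  [  0   0   1  -4 ]
Row echelon form:
[ -5  -3  -6  |   12 ]
[  0  -5   6  |  -19 ]
[  0   0   1  |   -4 ]
Back-substitution:
u = (-4) / 1 = -4
t = (-19 - (6)*(-4)) / -5 = -1
s = (12 - (-3)*(-1) - (-6)*(-4)) / -5 = 3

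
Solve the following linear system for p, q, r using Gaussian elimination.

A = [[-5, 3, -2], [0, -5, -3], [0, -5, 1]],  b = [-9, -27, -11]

(2, 3, 4)

Forward elimination on [A|b]:
R3 <- R3 - (1)*R2:  [  0   0   4  16 ]
Row echelon form:
[ -5   3  -2  |   -9 ]
[  0  -5  -3  |  -27 ]
[  0   0   4  |   16 ]
Back-substitution:
r = (16) / 4 = 4
q = (-27 - (-3)*(4)) / -5 = 3
p = (-9 - (3)*(3) - (-2)*(4)) / -5 = 2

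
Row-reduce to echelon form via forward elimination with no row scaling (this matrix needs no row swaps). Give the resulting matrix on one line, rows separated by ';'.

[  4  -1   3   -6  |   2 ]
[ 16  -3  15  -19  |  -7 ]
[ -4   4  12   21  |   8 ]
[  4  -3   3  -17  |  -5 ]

REF = [4 -1 3 -6 2; 0 1 3 5 -15; 0 0 6 0 55; 0 0 0 -1 -92]

Forward elimination:
R2 <- R2 - (4)*R1:  [   0    1    3    5  -15 ]
R3 <- R3 - (-1)*R1:  [  0   3  15  15  10 ]
R4 <- R4 - (1)*R1:  [   0   -2    0  -11   -7 ]
R3 <- R3 - (3)*R2:  [  0   0   6   0  55 ]
R4 <- R4 - (-2)*R2:  [   0    0    6   -1  -37 ]
R4 <- R4 - (1)*R3:  [   0    0    0   -1  -92 ]
Row echelon form:
[ 4  -1  3  -6  |    2 ]
[ 0   1  3   5  |  -15 ]
[ 0   0  6   0  |   55 ]
[ 0   0  0  -1  |  -92 ]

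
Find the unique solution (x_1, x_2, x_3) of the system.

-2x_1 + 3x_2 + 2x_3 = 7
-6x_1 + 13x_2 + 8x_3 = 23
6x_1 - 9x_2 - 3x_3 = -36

Forward elimination on [A|b]:
R2 <- R2 - (3)*R1:  [ 0  4  2  2 ]
R3 <- R3 - (-3)*R1:  [   0    0    3  -15 ]
Row echelon form:
[ -2  3  2  |    7 ]
[  0  4  2  |    2 ]
[  0  0  3  |  -15 ]
Back-substitution:
x_3 = (-15) / 3 = -5
x_2 = (2 - (2)*(-5)) / 4 = 3
x_1 = (7 - (3)*(3) - (2)*(-5)) / -2 = -4

(-4, 3, -5)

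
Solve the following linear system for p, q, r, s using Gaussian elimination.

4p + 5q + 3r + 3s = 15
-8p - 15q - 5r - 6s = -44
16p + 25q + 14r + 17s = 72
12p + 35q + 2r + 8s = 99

Forward elimination on [A|b]:
R2 <- R2 - (-2)*R1:  [   0   -5    1    0  -14 ]
R3 <- R3 - (4)*R1:  [  0   5   2   5  12 ]
R4 <- R4 - (3)*R1:  [  0  20  -7  -1  54 ]
R3 <- R3 - (-1)*R2:  [  0   0   3   5  -2 ]
R4 <- R4 - (-4)*R2:  [  0   0  -3  -1  -2 ]
R4 <- R4 - (-1)*R3:  [  0   0   0   4  -4 ]
Row echelon form:
[ 4   5  3  3  |   15 ]
[ 0  -5  1  0  |  -14 ]
[ 0   0  3  5  |   -2 ]
[ 0   0  0  4  |   -4 ]
Back-substitution:
s = (-4) / 4 = -1
r = (-2 - (5)*(-1)) / 3 = 1
q = (-14 - (1)*(1)) / -5 = 3
p = (15 - (5)*(3) - (3)*(1) - (3)*(-1)) / 4 = 0

(0, 3, 1, -1)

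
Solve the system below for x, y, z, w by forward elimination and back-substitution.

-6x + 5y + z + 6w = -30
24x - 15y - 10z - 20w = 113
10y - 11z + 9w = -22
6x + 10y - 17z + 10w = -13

(-3, -5, -5, -3)

Forward elimination on [A|b]:
R2 <- R2 - (-4)*R1:  [  0   5  -6   4  -7 ]
R4 <- R4 - (-1)*R1:  [   0   15  -16   16  -43 ]
R3 <- R3 - (2)*R2:  [  0   0   1   1  -8 ]
R4 <- R4 - (3)*R2:  [   0    0    2    4  -22 ]
R4 <- R4 - (2)*R3:  [  0   0   0   2  -6 ]
Row echelon form:
[ -6  5   1  6  |  -30 ]
[  0  5  -6  4  |   -7 ]
[  0  0   1  1  |   -8 ]
[  0  0   0  2  |   -6 ]
Back-substitution:
w = (-6) / 2 = -3
z = (-8 - (1)*(-3)) / 1 = -5
y = (-7 - (-6)*(-5) - (4)*(-3)) / 5 = -5
x = (-30 - (5)*(-5) - (1)*(-5) - (6)*(-3)) / -6 = -3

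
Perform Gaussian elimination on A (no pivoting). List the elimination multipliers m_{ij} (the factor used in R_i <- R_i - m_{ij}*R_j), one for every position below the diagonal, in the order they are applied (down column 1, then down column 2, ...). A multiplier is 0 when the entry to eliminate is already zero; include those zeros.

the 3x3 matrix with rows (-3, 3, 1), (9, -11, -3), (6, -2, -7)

multipliers: -3, -2, -2

Forward elimination:
R2 <- R2 - (-3)*R1:  [  0  -2   0 ]
R3 <- R3 - (-2)*R1:  [  0   4  -5 ]
R3 <- R3 - (-2)*R2:  [  0   0  -5 ]
Multipliers (in order of application): m_{21} = -3, m_{31} = -2, m_{32} = -2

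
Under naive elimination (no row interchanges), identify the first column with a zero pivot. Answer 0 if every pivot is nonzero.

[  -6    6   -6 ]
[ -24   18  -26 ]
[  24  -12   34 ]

Naive forward elimination:
R2 <- R2 - (4)*R1:  [  0  -6  -2 ]
R3 <- R3 - (-4)*R1:  [  0  12  10 ]
R3 <- R3 - (-2)*R2:  [ 0  0  6 ]
All pivots nonzero; naive elimination completes without hitting a zero pivot.

first zero-pivot column = 0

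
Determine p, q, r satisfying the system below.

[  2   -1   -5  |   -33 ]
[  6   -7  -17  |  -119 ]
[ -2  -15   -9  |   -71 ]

(-5, 3, 4)

Forward elimination on [A|b]:
R2 <- R2 - (3)*R1:  [   0   -4   -2  -20 ]
R3 <- R3 - (-1)*R1:  [    0   -16   -14  -104 ]
R3 <- R3 - (4)*R2:  [   0    0   -6  -24 ]
Row echelon form:
[ 2  -1  -5  |  -33 ]
[ 0  -4  -2  |  -20 ]
[ 0   0  -6  |  -24 ]
Back-substitution:
r = (-24) / -6 = 4
q = (-20 - (-2)*(4)) / -4 = 3
p = (-33 - (-1)*(3) - (-5)*(4)) / 2 = -5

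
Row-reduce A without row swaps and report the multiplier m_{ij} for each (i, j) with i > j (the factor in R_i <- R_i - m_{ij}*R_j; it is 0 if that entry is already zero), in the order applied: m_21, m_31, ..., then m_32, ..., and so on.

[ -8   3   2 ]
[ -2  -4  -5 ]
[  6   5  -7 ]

Forward elimination:
R2 <- R2 - (1/4)*R1:  [     0  -19/4  -11/2 ]
R3 <- R3 - (-3/4)*R1:  [     0   29/4  -11/2 ]
R3 <- R3 - (-29/19)*R2:  [       0        0  -264/19 ]
Multipliers (in order of application): m_{21} = 1/4, m_{31} = -3/4, m_{32} = -29/19

multipliers: 1/4, -3/4, -29/19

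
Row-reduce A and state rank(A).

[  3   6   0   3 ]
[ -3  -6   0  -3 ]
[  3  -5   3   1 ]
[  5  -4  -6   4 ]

rank(A) = 3

Row reduction:
R2 <- R2 - (-1)*R1:  [ 0  0  0  0 ]
R3 <- R3 - (1)*R1:  [   0  -11    3   -2 ]
R4 <- R4 - (5/3)*R1:  [   0  -14   -6   -1 ]
R2 <-> R3   (pivot in column 2 was zero)
[ 3    6   0   3 ]
[ 0  -11   3  -2 ]
[ 0    0   0   0 ]
[ 0  -14  -6  -1 ]
R4 <- R4 - (14/11)*R2:  [       0        0  -108/11    17/11 ]
R3 <-> R4   (pivot in column 3 was zero)
[ 3    6        0      3 ]
[ 0  -11        3     -2 ]
[ 0    0  -108/11  17/11 ]
[ 0    0        0      0 ]
Row echelon form:
[ 3    6        0      3 ]
[ 0  -11        3     -2 ]
[ 0    0  -108/11  17/11 ]
[ 0    0        0      0 ]
Nonzero rows / pivot columns: 3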